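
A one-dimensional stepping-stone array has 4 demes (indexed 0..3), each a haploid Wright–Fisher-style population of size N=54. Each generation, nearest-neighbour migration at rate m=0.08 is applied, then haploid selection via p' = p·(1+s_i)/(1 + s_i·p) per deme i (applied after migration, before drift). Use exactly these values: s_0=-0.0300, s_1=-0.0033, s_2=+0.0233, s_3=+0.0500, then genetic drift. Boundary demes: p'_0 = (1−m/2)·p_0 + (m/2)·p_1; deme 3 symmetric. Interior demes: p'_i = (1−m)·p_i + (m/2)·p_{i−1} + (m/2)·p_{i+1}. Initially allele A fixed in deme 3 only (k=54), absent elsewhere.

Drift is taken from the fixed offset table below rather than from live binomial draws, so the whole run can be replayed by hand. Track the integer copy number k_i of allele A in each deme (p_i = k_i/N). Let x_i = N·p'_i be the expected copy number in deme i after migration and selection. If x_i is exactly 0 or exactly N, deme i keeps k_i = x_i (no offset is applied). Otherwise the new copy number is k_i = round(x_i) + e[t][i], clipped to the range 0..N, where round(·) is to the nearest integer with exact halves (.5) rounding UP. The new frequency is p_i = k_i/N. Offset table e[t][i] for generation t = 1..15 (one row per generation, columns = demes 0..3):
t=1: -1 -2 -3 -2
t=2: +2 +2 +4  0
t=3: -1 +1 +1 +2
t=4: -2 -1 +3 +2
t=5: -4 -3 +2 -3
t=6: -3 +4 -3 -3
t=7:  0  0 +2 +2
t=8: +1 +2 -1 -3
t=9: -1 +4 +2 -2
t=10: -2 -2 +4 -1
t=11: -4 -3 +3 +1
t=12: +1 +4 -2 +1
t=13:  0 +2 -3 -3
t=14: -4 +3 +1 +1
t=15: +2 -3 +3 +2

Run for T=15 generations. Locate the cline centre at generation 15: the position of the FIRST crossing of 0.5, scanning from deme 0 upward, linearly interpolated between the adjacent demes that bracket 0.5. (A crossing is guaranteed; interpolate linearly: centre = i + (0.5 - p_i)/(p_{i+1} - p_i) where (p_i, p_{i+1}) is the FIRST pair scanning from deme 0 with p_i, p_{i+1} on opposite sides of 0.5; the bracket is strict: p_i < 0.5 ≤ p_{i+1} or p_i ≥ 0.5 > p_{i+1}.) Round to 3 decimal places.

t=0: k=[0 0 0 54]
t=1: x=[0.0000 0.0000 2.2083 51.9389] k=[0 0 0 50]
t=2: x=[0.0000 0.0000 2.0448 48.2553] k=[0 0 6 48]
t=3: x=[0.0000 0.2392 7.5890 46.6358] k=[0 1 9 49]
t=4: x=[0.0388 1.2759 10.4731 47.6775] k=[0 0 13 50]
t=5: x=[0.0000 0.5183 14.1997 48.7556] k=[0 0 16 46]
t=6: x=[0.0000 0.6379 16.8256 45.1664] k=[0 5 14 42]
t=7: x=[0.1940 5.1446 15.0083 41.3585] k=[0 5 17 43]
t=8: x=[0.1940 5.2643 17.8340 42.4103] k=[1 7 17 39]
t=9: x=[1.2036 7.1395 17.7534 38.6614] k=[0 11 20 37]
t=10: x=[0.4269 10.8912 20.6127 36.8952] k=[0 9 25 36]
t=11: x=[0.3493 9.2546 25.1092 36.1478] k=[0 6 28 37]
t=12: x=[0.2328 6.6208 27.7908 37.2096] k=[1 11 26 38]
t=13: x=[1.3591 11.1707 26.1905 38.0733] k=[1 13 23 35]
t=14: x=[1.4368 12.8875 23.3849 35.1234] k=[0 16 24 36]
t=15: x=[0.6210 15.6432 24.4679 36.1084] k=[3 13 27 38]

2.000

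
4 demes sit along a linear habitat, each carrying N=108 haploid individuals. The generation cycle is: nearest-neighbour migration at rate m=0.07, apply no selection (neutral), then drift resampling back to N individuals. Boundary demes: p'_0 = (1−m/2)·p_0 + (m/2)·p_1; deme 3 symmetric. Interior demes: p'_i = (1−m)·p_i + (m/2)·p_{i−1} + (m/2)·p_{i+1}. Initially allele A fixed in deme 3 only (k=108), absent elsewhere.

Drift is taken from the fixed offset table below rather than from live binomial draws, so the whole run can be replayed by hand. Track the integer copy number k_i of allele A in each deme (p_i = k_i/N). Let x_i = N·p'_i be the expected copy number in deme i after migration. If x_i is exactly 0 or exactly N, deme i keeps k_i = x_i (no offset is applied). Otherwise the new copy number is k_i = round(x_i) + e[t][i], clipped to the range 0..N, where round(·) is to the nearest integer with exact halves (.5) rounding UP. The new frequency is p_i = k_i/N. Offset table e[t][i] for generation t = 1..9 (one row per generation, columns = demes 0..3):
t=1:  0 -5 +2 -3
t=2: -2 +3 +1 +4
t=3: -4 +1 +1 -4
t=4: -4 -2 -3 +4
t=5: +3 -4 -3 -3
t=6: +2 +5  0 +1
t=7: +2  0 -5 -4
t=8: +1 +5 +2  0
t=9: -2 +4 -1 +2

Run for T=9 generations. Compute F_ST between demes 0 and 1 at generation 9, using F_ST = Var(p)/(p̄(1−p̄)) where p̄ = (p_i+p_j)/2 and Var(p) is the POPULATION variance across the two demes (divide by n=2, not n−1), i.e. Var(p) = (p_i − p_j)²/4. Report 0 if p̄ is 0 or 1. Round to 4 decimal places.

0.0198

t=0: k=[0 0 0 108]
t=1: x=[0.0000 0.0000 3.7800 104.2200] k=[0 0 6 101]
t=2: x=[0.0000 0.2100 9.1150 97.6750] k=[0 3 10 102]
t=3: x=[0.1050 3.1400 12.9750 98.7800] k=[0 4 14 95]
t=4: x=[0.1400 4.2100 16.4850 92.1650] k=[0 2 13 96]
t=5: x=[0.0700 2.3150 15.5200 93.0950] k=[3 0 13 90]
t=6: x=[2.8950 0.5600 15.2400 87.3050] k=[5 6 15 88]
t=7: x=[5.0350 6.2800 17.2400 85.4450] k=[7 6 12 81]
t=8: x=[6.9650 6.2450 14.2050 78.5850] k=[8 11 16 79]
t=9: x=[8.1050 11.0700 18.0300 76.7950] k=[6 15 17 79]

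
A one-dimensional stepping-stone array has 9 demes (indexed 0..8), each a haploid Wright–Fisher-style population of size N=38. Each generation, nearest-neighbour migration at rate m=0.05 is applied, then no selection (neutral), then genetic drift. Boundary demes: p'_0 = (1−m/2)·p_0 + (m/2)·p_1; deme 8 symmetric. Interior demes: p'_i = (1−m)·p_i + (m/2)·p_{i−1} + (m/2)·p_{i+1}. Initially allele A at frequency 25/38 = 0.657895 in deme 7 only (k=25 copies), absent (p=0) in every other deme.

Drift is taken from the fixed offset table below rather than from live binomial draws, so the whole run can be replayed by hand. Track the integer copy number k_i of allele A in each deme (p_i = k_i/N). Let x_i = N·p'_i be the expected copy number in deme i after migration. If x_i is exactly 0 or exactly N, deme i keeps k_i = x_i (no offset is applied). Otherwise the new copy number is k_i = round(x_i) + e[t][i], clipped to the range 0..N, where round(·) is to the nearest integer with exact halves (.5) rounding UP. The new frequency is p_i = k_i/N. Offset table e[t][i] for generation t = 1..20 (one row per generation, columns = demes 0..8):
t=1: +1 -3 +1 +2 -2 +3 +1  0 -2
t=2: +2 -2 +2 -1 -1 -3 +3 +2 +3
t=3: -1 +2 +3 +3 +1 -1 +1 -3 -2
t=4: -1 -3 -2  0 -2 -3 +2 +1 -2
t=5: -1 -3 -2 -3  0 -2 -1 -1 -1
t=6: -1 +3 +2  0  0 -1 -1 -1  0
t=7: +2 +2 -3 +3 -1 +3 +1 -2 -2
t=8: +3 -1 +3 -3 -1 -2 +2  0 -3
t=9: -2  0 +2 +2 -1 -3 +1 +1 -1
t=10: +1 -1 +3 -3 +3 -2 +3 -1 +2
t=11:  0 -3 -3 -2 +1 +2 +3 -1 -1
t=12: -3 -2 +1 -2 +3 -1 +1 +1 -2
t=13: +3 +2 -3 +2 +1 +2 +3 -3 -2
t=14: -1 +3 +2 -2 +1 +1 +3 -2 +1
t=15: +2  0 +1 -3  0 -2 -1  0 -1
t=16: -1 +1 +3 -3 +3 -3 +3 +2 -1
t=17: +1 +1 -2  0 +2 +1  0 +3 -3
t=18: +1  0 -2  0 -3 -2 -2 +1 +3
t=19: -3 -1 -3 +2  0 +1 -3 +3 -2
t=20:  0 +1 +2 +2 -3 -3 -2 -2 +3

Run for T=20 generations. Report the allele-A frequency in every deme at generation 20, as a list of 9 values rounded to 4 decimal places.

t=0: k=[0 0 0 0 0 0 0 25 0]
t=1: x=[0.0000 0.0000 0.0000 0.0000 0.0000 0.0000 0.6250 23.7500 0.6250] k=[0 0 0 0 0 0 2 24 0]
t=2: x=[0.0000 0.0000 0.0000 0.0000 0.0000 0.0500 2.5000 22.8500 0.6000] k=[0 0 0 0 0 0 6 25 4]
t=3: x=[0.0000 0.0000 0.0000 0.0000 0.0000 0.1500 6.3250 24.0000 4.5250] k=[0 0 0 0 0 0 7 21 3]
t=4: x=[0.0000 0.0000 0.0000 0.0000 0.0000 0.1750 7.1750 20.2000 3.4500] k=[0 0 0 0 0 0 9 21 1]
t=5: x=[0.0000 0.0000 0.0000 0.0000 0.0000 0.2250 9.0750 20.2000 1.5000] k=[0 0 0 0 0 0 8 19 1]
t=6: x=[0.0000 0.0000 0.0000 0.0000 0.0000 0.2000 8.0750 18.2750 1.4500] k=[0 0 0 0 0 0 7 17 1]
t=7: x=[0.0000 0.0000 0.0000 0.0000 0.0000 0.1750 7.0750 16.3500 1.4000] k=[0 0 0 0 0 3 8 14 0]
t=8: x=[0.0000 0.0000 0.0000 0.0000 0.0750 3.0500 8.0250 13.5000 0.3500] k=[0 0 0 0 0 1 10 14 0]
t=9: x=[0.0000 0.0000 0.0000 0.0000 0.0250 1.2000 9.8750 13.5500 0.3500] k=[0 0 0 0 0 0 11 15 0]
t=10: x=[0.0000 0.0000 0.0000 0.0000 0.0000 0.2750 10.8250 14.5250 0.3750] k=[0 0 0 0 0 0 14 14 2]
t=11: x=[0.0000 0.0000 0.0000 0.0000 0.0000 0.3500 13.6500 13.7000 2.3000] k=[0 0 0 0 0 2 17 13 1]
t=12: x=[0.0000 0.0000 0.0000 0.0000 0.0500 2.3250 16.5250 12.8000 1.3000] k=[0 0 0 0 3 1 18 14 0]
t=13: x=[0.0000 0.0000 0.0000 0.0750 2.8750 1.4750 17.4750 13.7500 0.3500] k=[0 0 0 2 4 3 20 11 0]
t=14: x=[0.0000 0.0000 0.0500 2.0000 3.9250 3.4500 19.3500 10.9500 0.2750] k=[0 0 2 0 5 4 22 9 1]
t=15: x=[0.0000 0.0500 1.9000 0.1750 4.8500 4.4750 21.2250 9.1250 1.2000] k=[0 0 3 0 5 2 20 9 0]
t=16: x=[0.0000 0.0750 2.8500 0.2000 4.8000 2.5250 19.2750 9.0500 0.2250] k=[0 1 6 0 8 0 22 11 0]
t=17: x=[0.0250 1.1000 5.7250 0.3500 7.6000 0.7500 21.1750 11.0000 0.2750] k=[1 2 4 0 10 2 21 14 0]
t=18: x=[1.0250 2.0250 3.8500 0.3500 9.5500 2.6750 20.3500 13.8250 0.3500] k=[2 2 2 0 7 1 18 15 3]
t=19: x=[2.0000 2.0000 1.9500 0.2250 6.6750 1.5750 17.5000 14.7750 3.3000] k=[0 1 0 2 7 3 15 18 1]
t=20: x=[0.0250 0.9500 0.0750 2.0750 6.7750 3.4000 14.7750 17.5000 1.4250] k=[0 2 2 4 4 0 13 16 4]

[0.0000, 0.0526, 0.0526, 0.1053, 0.1053, 0.0000, 0.3421, 0.4211, 0.1053]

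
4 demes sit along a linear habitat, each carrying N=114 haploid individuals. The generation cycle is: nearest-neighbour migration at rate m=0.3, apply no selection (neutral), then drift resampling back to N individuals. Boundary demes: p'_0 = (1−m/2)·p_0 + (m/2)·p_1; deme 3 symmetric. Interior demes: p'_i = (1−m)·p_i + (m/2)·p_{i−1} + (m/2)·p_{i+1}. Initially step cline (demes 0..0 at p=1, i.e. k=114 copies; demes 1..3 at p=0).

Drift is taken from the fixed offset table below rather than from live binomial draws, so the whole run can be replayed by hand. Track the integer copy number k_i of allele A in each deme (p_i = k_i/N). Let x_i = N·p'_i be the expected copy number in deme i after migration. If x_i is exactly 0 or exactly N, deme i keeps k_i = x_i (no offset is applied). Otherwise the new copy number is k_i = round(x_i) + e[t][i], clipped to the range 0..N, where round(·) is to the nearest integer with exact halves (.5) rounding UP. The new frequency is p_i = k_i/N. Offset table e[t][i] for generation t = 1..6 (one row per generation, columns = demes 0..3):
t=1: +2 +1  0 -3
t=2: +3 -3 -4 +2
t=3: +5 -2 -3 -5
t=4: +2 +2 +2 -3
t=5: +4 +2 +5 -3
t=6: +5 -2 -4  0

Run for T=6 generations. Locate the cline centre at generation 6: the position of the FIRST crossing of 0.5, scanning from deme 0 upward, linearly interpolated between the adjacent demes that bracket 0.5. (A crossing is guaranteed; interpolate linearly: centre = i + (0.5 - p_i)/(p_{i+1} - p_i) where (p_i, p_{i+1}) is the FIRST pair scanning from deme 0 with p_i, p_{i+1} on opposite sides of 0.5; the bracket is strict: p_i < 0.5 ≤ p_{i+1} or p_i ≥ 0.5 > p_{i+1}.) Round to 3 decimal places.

0.500

t=0: k=[114 0 0 0]
t=1: x=[96.9000 17.1000 0.0000 0.0000] k=[99 18 0 0]
t=2: x=[86.8500 27.4500 2.7000 0.0000] k=[90 24 0 0]
t=3: x=[80.1000 30.3000 3.6000 0.0000] k=[85 28 1 0]
t=4: x=[76.4500 32.5000 4.9000 0.1500] k=[78 35 7 0]
t=5: x=[71.5500 37.2500 10.1500 1.0500] k=[76 39 15 0]
t=6: x=[70.4500 40.9500 16.3500 2.2500] k=[75 39 12 2]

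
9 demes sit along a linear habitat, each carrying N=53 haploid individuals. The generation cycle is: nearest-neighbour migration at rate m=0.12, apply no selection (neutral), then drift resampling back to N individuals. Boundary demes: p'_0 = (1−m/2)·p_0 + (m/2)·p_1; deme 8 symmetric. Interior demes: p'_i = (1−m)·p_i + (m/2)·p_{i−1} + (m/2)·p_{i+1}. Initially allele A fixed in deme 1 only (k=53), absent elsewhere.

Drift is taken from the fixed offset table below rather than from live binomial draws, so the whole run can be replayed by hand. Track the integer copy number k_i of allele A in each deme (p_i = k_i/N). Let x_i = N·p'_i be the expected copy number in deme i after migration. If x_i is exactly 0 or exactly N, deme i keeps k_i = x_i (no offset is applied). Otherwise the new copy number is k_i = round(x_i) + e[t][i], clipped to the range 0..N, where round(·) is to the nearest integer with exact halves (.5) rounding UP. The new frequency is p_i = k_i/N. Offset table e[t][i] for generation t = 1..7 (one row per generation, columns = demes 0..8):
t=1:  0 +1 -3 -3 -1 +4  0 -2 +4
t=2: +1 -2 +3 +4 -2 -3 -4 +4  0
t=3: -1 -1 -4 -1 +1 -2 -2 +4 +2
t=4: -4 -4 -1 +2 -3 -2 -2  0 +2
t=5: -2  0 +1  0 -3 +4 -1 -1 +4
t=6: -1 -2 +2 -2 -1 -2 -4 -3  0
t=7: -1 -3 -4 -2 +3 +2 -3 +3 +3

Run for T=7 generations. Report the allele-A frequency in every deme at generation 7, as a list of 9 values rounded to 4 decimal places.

t=0: k=[0 53 0 0 0 0 0 0 0]
t=1: x=[3.1800 46.6400 3.1800 0.0000 0.0000 0.0000 0.0000 0.0000 0.0000] k=[3 48 0 0 0 0 0 0 0]
t=2: x=[5.7000 42.4200 2.8800 0.0000 0.0000 0.0000 0.0000 0.0000 0.0000] k=[7 40 6 0 0 0 0 0 0]
t=3: x=[8.9800 35.9800 7.6800 0.3600 0.0000 0.0000 0.0000 0.0000 0.0000] k=[8 35 4 0 0 0 0 0 0]
t=4: x=[9.6200 31.5200 5.6200 0.2400 0.0000 0.0000 0.0000 0.0000 0.0000] k=[6 28 5 2 0 0 0 0 0]
t=5: x=[7.3200 25.3000 6.2000 2.0600 0.1200 0.0000 0.0000 0.0000 0.0000] k=[5 25 7 2 0 0 0 0 0]
t=6: x=[6.2000 22.7200 7.7800 2.1800 0.1200 0.0000 0.0000 0.0000 0.0000] k=[5 21 10 0 0 0 0 0 0]
t=7: x=[5.9600 19.3800 10.0600 0.6000 0.0000 0.0000 0.0000 0.0000 0.0000] k=[5 16 6 0 0 0 0 0 0]

[0.0943, 0.3019, 0.1132, 0.0000, 0.0000, 0.0000, 0.0000, 0.0000, 0.0000]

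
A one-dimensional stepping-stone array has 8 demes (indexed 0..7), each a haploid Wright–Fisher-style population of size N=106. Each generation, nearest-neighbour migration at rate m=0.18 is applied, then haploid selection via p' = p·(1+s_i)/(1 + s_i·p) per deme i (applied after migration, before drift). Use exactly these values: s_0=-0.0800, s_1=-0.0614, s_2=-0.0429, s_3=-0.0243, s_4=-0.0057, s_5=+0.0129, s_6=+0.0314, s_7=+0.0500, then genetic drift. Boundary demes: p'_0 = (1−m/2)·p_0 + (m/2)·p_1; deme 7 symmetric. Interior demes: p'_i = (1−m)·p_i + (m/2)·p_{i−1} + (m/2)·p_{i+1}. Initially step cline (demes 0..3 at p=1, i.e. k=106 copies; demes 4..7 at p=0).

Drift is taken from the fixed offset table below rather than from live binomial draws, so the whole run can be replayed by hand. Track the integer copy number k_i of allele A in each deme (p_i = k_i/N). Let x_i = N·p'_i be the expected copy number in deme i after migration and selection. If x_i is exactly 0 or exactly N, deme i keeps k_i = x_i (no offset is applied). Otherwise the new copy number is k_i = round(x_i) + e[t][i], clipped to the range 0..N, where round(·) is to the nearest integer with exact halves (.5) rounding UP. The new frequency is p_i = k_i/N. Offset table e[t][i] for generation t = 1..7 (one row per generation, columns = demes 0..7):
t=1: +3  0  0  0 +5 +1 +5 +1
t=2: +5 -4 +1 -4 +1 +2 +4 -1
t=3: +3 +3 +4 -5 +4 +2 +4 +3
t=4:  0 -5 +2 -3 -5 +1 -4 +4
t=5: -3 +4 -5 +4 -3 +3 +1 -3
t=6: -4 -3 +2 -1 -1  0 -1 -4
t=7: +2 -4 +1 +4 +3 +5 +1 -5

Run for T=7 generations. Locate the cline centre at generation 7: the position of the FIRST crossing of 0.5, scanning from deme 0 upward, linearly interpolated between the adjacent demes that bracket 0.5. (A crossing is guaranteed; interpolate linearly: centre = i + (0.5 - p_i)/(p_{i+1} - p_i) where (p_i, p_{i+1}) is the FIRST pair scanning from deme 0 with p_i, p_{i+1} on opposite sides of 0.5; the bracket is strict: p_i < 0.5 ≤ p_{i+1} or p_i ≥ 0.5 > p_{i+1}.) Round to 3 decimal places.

t=0: k=[106 106 106 106 0 0 0 0]
t=1: x=[106.0000 106.0000 106.0000 96.2443 9.4905 0.0000 0.0000 0.0000] k=[106 106 106 96 14 0 0 0]
t=2: x=[106.0000 106.0000 105.0600 89.1747 20.0270 1.2761 0.0000 0.0000] k=[106 106 106 85 21 3 0 0]
t=3: x=[106.0000 106.0000 104.0269 80.6587 25.0305 4.4038 0.2785 0.0000] k=[106 106 106 76 29 6 4 0]
t=4: x=[106.0000 106.0000 103.1822 73.9224 31.0344 7.9841 3.9355 0.3779] k=[106 106 105 71 26 9 0 4]
t=5: x=[106.0000 105.9041 101.8590 69.4230 28.4010 9.8338 1.2063 3.8154] k=[106 106 97 73 25 13 2 1]
t=6: x=[106.0000 105.1374 95.2332 70.2596 28.1217 13.2378 2.9885 1.1439] k=[106 102 97 69 27 13 2 0]
t=7: x=[105.6088 101.6534 94.4877 67.1365 29.3984 13.4195 2.8958 0.1890] k=[106 98 95 71 32 18 4 0]

3.462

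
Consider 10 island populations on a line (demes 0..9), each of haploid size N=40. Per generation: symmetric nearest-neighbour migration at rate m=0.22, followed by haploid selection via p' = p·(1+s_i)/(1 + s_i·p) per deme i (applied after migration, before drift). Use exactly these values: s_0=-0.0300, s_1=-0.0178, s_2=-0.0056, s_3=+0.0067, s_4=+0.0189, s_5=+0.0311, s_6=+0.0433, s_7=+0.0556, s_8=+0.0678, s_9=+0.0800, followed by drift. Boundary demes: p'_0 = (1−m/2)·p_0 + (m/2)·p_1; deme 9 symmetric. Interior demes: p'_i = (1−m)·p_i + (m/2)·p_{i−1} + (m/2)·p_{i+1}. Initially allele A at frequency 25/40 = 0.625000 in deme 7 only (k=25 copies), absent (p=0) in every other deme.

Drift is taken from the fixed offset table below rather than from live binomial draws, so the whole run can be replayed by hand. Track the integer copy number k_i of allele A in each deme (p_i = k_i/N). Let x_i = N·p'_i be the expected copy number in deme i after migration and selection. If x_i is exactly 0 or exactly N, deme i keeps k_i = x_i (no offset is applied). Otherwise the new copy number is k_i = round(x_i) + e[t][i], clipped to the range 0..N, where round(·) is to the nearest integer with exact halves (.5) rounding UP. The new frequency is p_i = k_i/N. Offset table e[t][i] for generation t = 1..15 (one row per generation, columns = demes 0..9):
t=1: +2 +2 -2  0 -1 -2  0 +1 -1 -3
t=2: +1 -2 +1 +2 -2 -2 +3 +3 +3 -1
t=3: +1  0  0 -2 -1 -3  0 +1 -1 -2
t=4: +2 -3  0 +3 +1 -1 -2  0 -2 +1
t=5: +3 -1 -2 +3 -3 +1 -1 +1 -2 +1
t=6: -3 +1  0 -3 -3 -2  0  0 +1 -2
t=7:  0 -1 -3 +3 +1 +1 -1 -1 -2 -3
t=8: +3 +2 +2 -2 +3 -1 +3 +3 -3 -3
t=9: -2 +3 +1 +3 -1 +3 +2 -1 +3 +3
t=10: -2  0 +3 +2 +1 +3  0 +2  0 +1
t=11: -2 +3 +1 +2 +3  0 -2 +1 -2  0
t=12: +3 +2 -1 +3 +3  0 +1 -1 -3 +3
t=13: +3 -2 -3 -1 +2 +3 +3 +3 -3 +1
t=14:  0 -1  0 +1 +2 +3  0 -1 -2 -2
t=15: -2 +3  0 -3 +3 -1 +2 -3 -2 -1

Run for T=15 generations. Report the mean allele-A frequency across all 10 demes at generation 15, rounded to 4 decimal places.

t=0: k=[0 0 0 0 0 0 0 25 0 0]
t=1: x=[0.0000 0.0000 0.0000 0.0000 0.0000 0.0000 2.8606 20.0410 2.9228 0.0000] k=[0 0 0 0 0 0 3 21 2 0]
t=2: x=[0.0000 0.0000 0.0000 0.0000 0.0000 0.3402 4.8270 17.4604 4.1055 0.2375] k=[0 0 0 0 0 0 8 20 7 0]
t=3: x=[0.0000 0.0000 0.0000 0.0000 0.0000 0.9067 8.7257 17.7827 8.0745 0.8303] k=[0 0 0 0 0 0 9 19 7 0]
t=4: x=[0.0000 0.0000 0.0000 0.0000 0.0000 1.0200 9.4116 17.1076 7.9600 0.8303] k=[0 0 0 0 0 0 7 17 6 2]
t=5: x=[0.0000 0.0000 0.0000 0.0000 0.0000 0.7935 7.5872 15.1965 7.1470 2.6224] k=[0 0 0 0 0 2 7 16 5 4]
t=6: x=[0.0000 0.0000 0.0000 0.0000 0.2241 2.3981 7.7001 14.2931 6.4469 4.4026] k=[0 0 0 0 0 0 8 14 7 2]
t=7: x=[0.0000 0.0000 0.0000 0.0000 0.0000 0.9067 8.0491 13.0410 7.6163 2.7400] k=[0 0 0 0 0 2 7 12 6 0]
t=8: x=[0.0000 0.0000 0.0000 0.0000 0.2241 2.3981 7.2482 11.2216 6.3423 0.7119] k=[0 0 0 0 3 1 10 14 3 0]
t=9: x=[0.0000 0.0000 0.0000 0.3322 2.4934 2.2748 9.7594 12.8166 4.1160 0.3562] k=[0 0 0 3 1 5 12 12 7 3]
t=10: x=[0.0000 0.0000 0.3282 2.4654 1.6900 5.4731 11.5755 11.8973 7.5017 3.6898] k=[0 0 3 4 3 8 12 14 8 5]
t=11: x=[0.0000 0.3242 2.7655 3.8029 3.7227 8.0858 12.1353 13.6014 8.7709 5.6957] k=[0 3 4 6 7 8 10 15 7 6]
t=12: x=[0.3202 2.7339 4.0893 5.9236 7.1088 8.3098 10.6581 14.0593 8.1890 6.5191] k=[3 5 3 9 10 8 12 13 5 10]
t=13: x=[3.1310 4.4879 3.8604 8.4946 9.8079 8.8696 12.0234 12.4696 6.7919 10.0167] k=[6 2 1 7 12 12 15 15 4 11]
t=14: x=[5.4158 2.2909 1.7605 6.9282 11.6036 12.5927 15.0660 14.2829 6.3214 10.8269] k=[5 1 2 8 14 16 15 13 4 9]
t=15: x=[4.4384 1.5235 2.5366 8.0428 13.7283 15.9629 15.2883 12.6942 5.8606 8.9743] k=[2 5 3 5 17 15 17 10 4 8]

0.2150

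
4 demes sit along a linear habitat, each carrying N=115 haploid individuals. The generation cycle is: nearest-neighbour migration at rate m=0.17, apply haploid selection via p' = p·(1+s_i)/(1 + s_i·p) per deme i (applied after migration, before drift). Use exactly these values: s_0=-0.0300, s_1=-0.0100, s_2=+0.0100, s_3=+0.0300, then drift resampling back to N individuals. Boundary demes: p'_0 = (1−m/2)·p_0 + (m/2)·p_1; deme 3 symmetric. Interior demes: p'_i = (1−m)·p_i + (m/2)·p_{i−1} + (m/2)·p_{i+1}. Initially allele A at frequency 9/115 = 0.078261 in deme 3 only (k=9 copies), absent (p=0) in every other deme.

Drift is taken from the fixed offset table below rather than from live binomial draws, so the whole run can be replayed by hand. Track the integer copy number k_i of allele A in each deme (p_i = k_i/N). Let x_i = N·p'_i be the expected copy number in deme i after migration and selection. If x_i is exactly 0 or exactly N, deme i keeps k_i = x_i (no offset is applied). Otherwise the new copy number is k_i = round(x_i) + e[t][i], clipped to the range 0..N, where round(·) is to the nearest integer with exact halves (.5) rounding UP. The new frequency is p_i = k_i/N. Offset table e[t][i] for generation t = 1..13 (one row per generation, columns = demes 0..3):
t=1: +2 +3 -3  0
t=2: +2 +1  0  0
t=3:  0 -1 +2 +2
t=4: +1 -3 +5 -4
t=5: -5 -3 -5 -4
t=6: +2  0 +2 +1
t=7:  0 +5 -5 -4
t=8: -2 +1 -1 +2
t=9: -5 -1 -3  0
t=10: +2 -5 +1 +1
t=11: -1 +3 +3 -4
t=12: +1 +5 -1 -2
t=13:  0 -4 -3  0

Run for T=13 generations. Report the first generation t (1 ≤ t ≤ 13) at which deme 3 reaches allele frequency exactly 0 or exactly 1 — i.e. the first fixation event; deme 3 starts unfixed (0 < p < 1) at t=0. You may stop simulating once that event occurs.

7

t=0: k=[0 0 0 9]
t=1: x=[0.0000 0.0000 0.7726 8.4639] k=[0 0 0 8]
t=2: x=[0.0000 0.0000 0.6868 7.5252] k=[0 0 1 8]
t=3: x=[0.0000 0.0842 1.5249 7.6124] k=[0 0 4 10]
t=4: x=[0.0000 0.3366 4.2102 9.7506] k=[0 0 9 6]
t=5: x=[0.0000 0.7574 8.0542 6.4322] k=[0 0 3 2]
t=6: x=[0.0000 0.2525 2.6860 2.1464] k=[0 0 5 3]
t=7: x=[0.0000 0.4208 4.4473 3.2624] k=[0 5 0 0]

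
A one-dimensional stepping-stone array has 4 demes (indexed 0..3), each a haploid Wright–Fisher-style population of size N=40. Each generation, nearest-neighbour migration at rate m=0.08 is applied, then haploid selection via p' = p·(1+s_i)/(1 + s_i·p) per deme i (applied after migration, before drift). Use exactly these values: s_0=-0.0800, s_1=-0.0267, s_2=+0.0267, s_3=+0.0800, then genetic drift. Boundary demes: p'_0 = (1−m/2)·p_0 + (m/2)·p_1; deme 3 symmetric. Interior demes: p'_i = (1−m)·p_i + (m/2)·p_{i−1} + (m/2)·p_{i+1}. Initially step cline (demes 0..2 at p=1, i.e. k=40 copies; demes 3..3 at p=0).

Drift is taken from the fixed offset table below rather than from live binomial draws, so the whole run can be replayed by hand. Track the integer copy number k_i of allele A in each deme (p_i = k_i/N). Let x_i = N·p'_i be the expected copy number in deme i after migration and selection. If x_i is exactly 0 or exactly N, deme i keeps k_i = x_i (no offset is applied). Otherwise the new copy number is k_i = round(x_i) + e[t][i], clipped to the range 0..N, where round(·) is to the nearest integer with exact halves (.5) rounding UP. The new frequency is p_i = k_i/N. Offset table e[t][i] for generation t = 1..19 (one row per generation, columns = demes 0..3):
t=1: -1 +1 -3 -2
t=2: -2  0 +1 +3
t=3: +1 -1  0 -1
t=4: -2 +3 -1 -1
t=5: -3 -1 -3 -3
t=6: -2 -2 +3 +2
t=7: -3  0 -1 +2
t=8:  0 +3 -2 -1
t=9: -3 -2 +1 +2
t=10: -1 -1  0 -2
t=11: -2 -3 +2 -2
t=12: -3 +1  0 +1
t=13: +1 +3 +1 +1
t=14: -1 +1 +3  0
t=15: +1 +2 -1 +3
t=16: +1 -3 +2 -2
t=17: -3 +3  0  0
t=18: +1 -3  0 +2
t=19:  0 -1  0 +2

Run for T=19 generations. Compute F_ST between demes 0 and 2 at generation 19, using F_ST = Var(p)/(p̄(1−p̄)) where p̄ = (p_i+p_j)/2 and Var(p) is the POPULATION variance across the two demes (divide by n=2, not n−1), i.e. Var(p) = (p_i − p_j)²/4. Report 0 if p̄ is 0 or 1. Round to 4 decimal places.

0.1346

t=0: k=[40 40 40 0]
t=1: x=[40.0000 40.0000 38.4400 1.7225] k=[40 40 35 0]
t=2: x=[40.0000 39.7945 33.9368 1.5078] k=[40 40 35 5]
t=3: x=[40.0000 39.7945 34.1331 6.6140] k=[40 39 34 6]
t=4: x=[39.9565 38.8091 33.2295 7.5816] k=[38 40 32 7]
t=5: x=[37.9217 39.5891 31.4977 8.5039] k=[35 39 28 6]
t=6: x=[34.7939 38.3579 27.7847 7.3295] k=[33 36 31 9]
t=7: x=[32.6319 35.5746 30.5120 10.4636] k=[30 36 30 12]
t=8: x=[29.6117 35.4112 29.7225 13.3968] k=[30 38 28 12]
t=9: x=[29.6951 37.2106 27.9827 13.3146] k=[27 35 29 15]
t=10: x=[26.5871 34.3092 28.8926 16.2976] k=[26 33 29 14]
t=11: x=[25.5189 32.3947 28.7740 15.3206] k=[24 29 31 13]
t=12: x=[23.3964 28.6614 30.3936 14.4219] k=[20 30 30 15]
t=13: x=[19.5663 29.3904 29.6040 16.3382] k=[21 32 31 17]
t=14: x=[20.6085 31.3377 30.6698 18.3214] k=[20 32 34 18]
t=15: x=[19.6463 31.4190 33.4260 19.4077] k=[21 33 32 22]
t=16: x=[20.6487 32.3134 31.8129 23.1547] k=[22 29 34 21]
t=17: x=[21.4536 28.7019 33.4260 22.2826] k=[18 32 33 22]
t=18: x=[17.7335 31.2971 32.6789 23.1942] k=[19 28 33 25]
t=19: x=[18.5286 27.6097 32.6396 26.0276] k=[19 27 33 28]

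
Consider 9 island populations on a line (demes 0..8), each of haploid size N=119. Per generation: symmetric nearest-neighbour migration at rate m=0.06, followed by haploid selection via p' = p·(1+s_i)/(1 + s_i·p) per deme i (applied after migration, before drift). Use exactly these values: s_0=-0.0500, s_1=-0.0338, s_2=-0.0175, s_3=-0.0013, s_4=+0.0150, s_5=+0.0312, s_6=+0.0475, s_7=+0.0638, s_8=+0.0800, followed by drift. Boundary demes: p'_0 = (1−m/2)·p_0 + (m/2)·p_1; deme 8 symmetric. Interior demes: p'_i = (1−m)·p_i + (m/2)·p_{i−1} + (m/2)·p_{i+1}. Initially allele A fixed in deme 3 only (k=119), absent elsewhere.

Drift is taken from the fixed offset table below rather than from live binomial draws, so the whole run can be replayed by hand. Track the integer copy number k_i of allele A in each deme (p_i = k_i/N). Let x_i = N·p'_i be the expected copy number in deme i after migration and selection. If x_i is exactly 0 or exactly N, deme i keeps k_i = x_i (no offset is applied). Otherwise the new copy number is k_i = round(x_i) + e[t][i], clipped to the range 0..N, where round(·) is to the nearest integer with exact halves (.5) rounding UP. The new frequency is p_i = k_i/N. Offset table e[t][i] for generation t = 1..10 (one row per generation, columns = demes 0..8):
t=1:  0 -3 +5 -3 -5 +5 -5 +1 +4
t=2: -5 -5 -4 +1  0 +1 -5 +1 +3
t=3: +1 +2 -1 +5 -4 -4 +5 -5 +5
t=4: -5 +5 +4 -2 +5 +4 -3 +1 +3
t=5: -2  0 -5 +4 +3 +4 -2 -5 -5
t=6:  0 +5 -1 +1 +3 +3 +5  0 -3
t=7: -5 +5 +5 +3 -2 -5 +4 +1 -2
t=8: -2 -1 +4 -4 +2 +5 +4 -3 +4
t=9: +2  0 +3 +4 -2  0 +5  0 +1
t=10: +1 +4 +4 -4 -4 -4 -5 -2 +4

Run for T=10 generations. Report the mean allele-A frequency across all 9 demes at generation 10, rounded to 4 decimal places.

0.1737

t=0: k=[0 0 0 119 0 0 0 0 0]
t=1: x=[0.0000 0.0000 3.5094 111.8513 3.6219 0.0000 0.0000 0.0000 0.0000] k=[0 0 9 109 0 0 0 0 0]
t=2: x=[0.0000 0.2609 11.5446 102.7117 3.3177 0.0000 0.0000 0.0000 0.0000] k=[0 0 8 104 3 0 0 0 0]
t=3: x=[0.0000 0.2319 10.4702 98.0676 6.0246 0.0928 0.0000 0.0000 0.0000] k=[0 2 9 103 2 0 0 0 0]
t=4: x=[0.0570 2.0786 11.4263 97.1268 5.0414 0.0619 0.0000 0.0000 0.0000] k=[0 7 15 95 10 4 0 0 0]
t=5: x=[0.1995 6.8060 16.9024 90.0215 12.5360 4.1822 0.1257 0.0000 0.0000] k=[0 7 12 94 16 8 0 0 0]
t=6: x=[0.1995 6.7187 14.0892 89.1709 18.3297 8.2323 0.2514 0.0000 0.0000] k=[0 12 13 90 21 11 5 0 0]
t=7: x=[0.3421 11.3131 15.0464 85.5887 23.0454 11.4336 5.2584 0.1596 0.0000] k=[0 16 20 89 21 6 9 1 0]
t=8: x=[0.4561 15.1788 21.6357 84.8583 22.8637 6.7325 9.0505 1.2864 0.0324] k=[0 14 26 81 25 12 13 0 4]
t=9: x=[0.3991 13.5224 26.9205 77.6349 26.5962 12.7659 13.1117 0.5424 4.1795] k=[2 14 30 82 25 13 18 1 5]
t=10: x=[2.2442 13.6977 30.6763 78.6953 26.6567 13.8823 18.0388 1.7325 5.2532] k=[3 18 35 75 23 10 13 0 9]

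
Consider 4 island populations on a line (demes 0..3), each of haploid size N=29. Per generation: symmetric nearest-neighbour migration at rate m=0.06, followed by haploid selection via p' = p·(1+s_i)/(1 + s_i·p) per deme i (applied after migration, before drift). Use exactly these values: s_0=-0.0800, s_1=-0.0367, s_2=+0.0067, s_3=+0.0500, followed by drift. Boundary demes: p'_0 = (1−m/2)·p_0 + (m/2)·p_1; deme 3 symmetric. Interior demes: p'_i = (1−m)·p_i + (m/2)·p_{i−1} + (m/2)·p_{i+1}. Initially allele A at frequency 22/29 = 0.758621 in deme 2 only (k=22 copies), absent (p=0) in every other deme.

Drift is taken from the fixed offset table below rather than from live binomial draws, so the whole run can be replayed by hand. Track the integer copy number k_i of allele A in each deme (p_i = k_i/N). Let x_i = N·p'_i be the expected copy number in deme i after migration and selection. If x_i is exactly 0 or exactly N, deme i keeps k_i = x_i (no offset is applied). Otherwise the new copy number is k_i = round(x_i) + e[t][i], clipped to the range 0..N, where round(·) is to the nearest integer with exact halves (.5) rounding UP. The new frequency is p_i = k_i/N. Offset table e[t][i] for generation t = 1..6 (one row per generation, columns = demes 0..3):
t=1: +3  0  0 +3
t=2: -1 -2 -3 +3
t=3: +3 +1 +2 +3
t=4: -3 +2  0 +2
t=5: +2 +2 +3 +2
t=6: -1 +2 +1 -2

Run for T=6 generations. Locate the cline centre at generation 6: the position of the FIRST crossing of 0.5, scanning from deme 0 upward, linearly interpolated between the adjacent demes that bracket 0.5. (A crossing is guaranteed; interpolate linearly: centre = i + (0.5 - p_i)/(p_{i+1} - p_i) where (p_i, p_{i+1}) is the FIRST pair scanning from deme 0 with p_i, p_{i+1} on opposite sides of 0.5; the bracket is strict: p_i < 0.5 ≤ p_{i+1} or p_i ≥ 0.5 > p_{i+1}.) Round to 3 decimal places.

t=0: k=[0 0 22 0]
t=1: x=[0.0000 0.6363 20.7196 0.6922] k=[0 1 21 4]
t=2: x=[0.0276 1.5154 19.9317 4.6990] k=[0 0 17 8]
t=3: x=[0.0000 0.4916 16.2677 8.5614] k=[0 1 18 12]
t=4: x=[0.0276 1.4284 17.3566 12.5260] k=[0 3 17 15]
t=5: x=[0.0828 3.2214 16.5675 15.4128] k=[2 5 20 17]
t=6: x=[1.9340 5.1986 19.5027 17.4309] k=[1 7 21 15]

1.536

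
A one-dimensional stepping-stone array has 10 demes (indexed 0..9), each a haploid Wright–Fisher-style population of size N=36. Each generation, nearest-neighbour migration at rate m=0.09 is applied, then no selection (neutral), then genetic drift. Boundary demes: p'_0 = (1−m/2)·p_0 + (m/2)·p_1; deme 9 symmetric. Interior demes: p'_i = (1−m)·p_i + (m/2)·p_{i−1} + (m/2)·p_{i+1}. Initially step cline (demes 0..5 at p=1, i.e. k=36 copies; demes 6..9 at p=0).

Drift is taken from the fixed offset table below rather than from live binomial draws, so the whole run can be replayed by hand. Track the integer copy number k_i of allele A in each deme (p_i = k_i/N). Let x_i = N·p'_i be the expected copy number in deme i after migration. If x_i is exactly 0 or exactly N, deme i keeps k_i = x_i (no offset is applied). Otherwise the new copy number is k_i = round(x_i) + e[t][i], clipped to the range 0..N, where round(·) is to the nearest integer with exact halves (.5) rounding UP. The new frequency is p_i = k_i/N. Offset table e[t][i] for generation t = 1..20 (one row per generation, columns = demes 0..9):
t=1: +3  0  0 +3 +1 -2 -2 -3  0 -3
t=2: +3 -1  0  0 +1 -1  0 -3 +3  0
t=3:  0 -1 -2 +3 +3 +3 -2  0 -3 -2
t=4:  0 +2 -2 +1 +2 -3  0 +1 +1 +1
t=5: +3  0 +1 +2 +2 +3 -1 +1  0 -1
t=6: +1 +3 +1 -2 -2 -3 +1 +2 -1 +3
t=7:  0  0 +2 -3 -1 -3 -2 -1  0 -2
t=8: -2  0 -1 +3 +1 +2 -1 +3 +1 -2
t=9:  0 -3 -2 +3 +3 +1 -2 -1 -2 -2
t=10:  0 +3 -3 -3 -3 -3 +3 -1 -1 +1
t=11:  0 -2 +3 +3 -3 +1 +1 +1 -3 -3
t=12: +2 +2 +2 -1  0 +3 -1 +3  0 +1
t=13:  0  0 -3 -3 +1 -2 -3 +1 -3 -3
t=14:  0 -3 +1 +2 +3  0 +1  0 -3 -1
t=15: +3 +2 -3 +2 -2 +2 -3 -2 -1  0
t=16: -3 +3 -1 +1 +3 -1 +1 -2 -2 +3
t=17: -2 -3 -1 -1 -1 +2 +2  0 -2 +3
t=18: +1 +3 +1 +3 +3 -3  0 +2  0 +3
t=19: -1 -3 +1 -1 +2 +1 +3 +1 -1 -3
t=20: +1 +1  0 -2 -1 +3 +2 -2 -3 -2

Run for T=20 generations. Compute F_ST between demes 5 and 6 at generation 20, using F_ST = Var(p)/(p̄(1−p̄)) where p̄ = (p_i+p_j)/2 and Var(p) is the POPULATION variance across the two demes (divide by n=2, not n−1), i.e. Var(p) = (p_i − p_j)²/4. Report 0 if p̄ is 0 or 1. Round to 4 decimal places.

t=0: k=[36 36 36 36 36 36 0 0 0 0]
t=1: x=[36.0000 36.0000 36.0000 36.0000 36.0000 34.3800 1.6200 0.0000 0.0000 0.0000] k=[36 36 36 36 36 32 0 0 0 0]
t=2: x=[36.0000 36.0000 36.0000 36.0000 35.8200 30.7400 1.4400 0.0000 0.0000 0.0000] k=[36 36 36 36 36 30 1 0 0 0]
t=3: x=[36.0000 36.0000 36.0000 36.0000 35.7300 28.9650 2.2600 0.0450 0.0000 0.0000] k=[36 36 36 36 36 32 0 0 0 0]
t=4: x=[36.0000 36.0000 36.0000 36.0000 35.8200 30.7400 1.4400 0.0000 0.0000 0.0000] k=[36 36 36 36 36 28 1 0 0 0]
t=5: x=[36.0000 36.0000 36.0000 36.0000 35.6400 27.1450 2.1700 0.0450 0.0000 0.0000] k=[36 36 36 36 36 30 1 1 0 0]
t=6: x=[36.0000 36.0000 36.0000 36.0000 35.7300 28.9650 2.3050 0.9550 0.0450 0.0000] k=[36 36 36 36 34 26 3 3 0 0]
t=7: x=[36.0000 36.0000 36.0000 35.9100 33.7300 25.3250 4.0350 2.8650 0.1350 0.0000] k=[36 36 36 33 33 22 2 2 0 0]
t=8: x=[36.0000 36.0000 35.8650 33.1350 32.5050 21.5950 2.9000 1.9100 0.0900 0.0000] k=[36 36 35 36 34 24 2 5 1 0]
t=9: x=[36.0000 35.9550 35.0900 35.8650 33.6400 23.4600 3.1250 4.6850 1.1350 0.0450] k=[36 33 33 36 36 24 1 4 0 0]
t=10: x=[35.8650 33.1350 33.1350 35.8650 35.4600 23.5050 2.1700 3.6850 0.1800 0.0000] k=[36 36 30 33 32 21 5 3 0 0]
t=11: x=[36.0000 35.7300 30.4050 32.8200 31.5500 20.7750 5.6300 2.9550 0.1350 0.0000] k=[36 34 33 36 29 22 7 4 0 0]
t=12: x=[35.9100 34.0450 33.1800 35.5500 29.0000 21.6400 7.5400 3.9550 0.1800 0.0000] k=[36 36 35 35 29 25 7 7 0 0]
t=13: x=[36.0000 35.9550 35.0450 34.7300 29.0900 24.3700 7.8100 6.6850 0.3150 0.0000] k=[36 36 32 32 30 22 5 8 0 0]
t=14: x=[36.0000 35.8200 32.1800 31.9100 29.7300 21.5950 5.9000 7.5050 0.3600 0.0000] k=[36 33 33 34 33 22 7 8 0 0]
t=15: x=[35.8650 33.1350 33.0450 33.9100 32.5500 21.8200 7.7200 7.5950 0.3600 0.0000] k=[36 35 30 36 31 24 5 6 0 0]
t=16: x=[35.9550 34.8200 30.4950 35.5050 30.9100 23.4600 5.9000 5.6850 0.2700 0.0000] k=[33 36 29 36 34 22 7 4 0 0]
t=17: x=[33.1350 35.5500 29.6300 35.5950 33.5500 21.8650 7.5400 3.9550 0.1800 0.0000] k=[31 33 29 35 33 24 10 4 0 0]
t=18: x=[31.0900 32.7300 29.4500 34.6400 32.6850 23.7750 10.3600 4.0900 0.1800 0.0000] k=[32 36 30 36 36 21 10 6 0 0]
t=19: x=[32.1800 35.5500 30.5400 35.7300 35.3250 21.1800 10.3150 5.9100 0.2700 0.0000] k=[31 33 32 35 36 22 13 7 0 0]
t=20: x=[31.0900 32.8650 32.1800 34.9100 35.3250 22.2250 13.1350 6.9550 0.3150 0.0000] k=[32 34 32 33 34 25 15 5 0 0]

0.0781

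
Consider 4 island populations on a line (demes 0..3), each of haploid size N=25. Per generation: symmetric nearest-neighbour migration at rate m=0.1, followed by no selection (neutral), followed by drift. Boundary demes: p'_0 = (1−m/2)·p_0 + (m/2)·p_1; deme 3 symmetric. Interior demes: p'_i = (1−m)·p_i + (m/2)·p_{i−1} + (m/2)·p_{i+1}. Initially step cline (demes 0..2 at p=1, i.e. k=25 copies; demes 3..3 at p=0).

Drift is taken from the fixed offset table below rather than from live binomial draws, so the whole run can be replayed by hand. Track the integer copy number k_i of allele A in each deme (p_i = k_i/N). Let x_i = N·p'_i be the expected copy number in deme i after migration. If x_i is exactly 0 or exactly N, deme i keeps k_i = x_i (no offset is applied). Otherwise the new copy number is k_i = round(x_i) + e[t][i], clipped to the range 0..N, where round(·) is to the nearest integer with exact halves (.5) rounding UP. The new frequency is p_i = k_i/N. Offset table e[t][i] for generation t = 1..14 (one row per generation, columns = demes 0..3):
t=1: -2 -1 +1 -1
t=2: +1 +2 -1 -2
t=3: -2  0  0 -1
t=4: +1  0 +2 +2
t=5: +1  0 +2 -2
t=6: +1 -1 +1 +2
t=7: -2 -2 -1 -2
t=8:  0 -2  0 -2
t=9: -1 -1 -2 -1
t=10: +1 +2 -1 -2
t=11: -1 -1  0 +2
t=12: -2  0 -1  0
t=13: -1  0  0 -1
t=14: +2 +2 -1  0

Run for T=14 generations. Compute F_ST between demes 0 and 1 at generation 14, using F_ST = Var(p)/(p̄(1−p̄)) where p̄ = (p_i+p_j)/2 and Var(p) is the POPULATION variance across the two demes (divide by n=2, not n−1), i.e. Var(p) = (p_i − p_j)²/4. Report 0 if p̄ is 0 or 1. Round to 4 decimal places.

0.0033

t=0: k=[25 25 25 0]
t=1: x=[25.0000 25.0000 23.7500 1.2500] k=[25 25 25 0]
t=2: x=[25.0000 25.0000 23.7500 1.2500] k=[25 25 23 0]
t=3: x=[25.0000 24.9000 21.9500 1.1500] k=[25 25 22 0]
t=4: x=[25.0000 24.8500 21.0500 1.1000] k=[25 25 23 3]
t=5: x=[25.0000 24.9000 22.1000 4.0000] k=[25 25 24 2]
t=6: x=[25.0000 24.9500 22.9500 3.1000] k=[25 24 24 5]
t=7: x=[24.9500 24.0500 23.0500 5.9500] k=[23 22 22 4]
t=8: x=[22.9500 22.0500 21.1000 4.9000] k=[23 20 21 3]
t=9: x=[22.8500 20.2000 20.0500 3.9000] k=[22 19 18 3]
t=10: x=[21.8500 19.1000 17.3000 3.7500] k=[23 21 16 2]
t=11: x=[22.9000 20.8500 15.5500 2.7000] k=[22 20 16 5]
t=12: x=[21.9000 19.9000 15.6500 5.5500] k=[20 20 15 6]
t=13: x=[20.0000 19.7500 14.8000 6.4500] k=[19 20 15 5]
t=14: x=[19.0500 19.7000 14.7500 5.5000] k=[21 22 14 6]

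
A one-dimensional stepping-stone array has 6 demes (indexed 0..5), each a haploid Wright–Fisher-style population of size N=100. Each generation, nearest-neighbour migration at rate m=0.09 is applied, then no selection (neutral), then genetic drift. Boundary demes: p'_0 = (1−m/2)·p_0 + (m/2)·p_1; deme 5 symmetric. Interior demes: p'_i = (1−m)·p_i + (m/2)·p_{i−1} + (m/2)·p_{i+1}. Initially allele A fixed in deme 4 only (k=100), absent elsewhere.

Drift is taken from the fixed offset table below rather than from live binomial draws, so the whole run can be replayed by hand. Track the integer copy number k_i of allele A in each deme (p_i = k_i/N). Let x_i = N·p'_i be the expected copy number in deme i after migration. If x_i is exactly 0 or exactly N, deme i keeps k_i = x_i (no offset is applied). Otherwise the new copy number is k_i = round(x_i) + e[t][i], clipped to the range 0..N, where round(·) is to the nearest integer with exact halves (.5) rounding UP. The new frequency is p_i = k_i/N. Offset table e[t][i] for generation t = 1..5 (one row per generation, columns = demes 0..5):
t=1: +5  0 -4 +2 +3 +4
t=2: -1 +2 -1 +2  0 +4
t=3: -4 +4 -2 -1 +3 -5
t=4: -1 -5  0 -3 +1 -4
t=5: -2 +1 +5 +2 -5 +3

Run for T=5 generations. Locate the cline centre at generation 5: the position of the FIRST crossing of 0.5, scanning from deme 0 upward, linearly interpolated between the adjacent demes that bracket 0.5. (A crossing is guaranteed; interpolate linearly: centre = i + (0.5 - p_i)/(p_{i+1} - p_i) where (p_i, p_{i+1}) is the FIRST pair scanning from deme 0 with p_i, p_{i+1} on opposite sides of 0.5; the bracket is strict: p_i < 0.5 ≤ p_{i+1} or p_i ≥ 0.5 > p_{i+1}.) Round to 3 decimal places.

3.653

t=0: k=[0 0 0 0 100 0]
t=1: x=[0.0000 0.0000 0.0000 4.5000 91.0000 4.5000] k=[0 0 0 7 94 9]
t=2: x=[0.0000 0.0000 0.3150 10.6000 86.2600 12.8250] k=[0 0 0 13 86 17]
t=3: x=[0.0000 0.0000 0.5850 15.7000 79.6100 20.1050] k=[0 0 0 15 83 15]
t=4: x=[0.0000 0.0000 0.6750 17.3850 76.8800 18.0600] k=[0 0 1 14 78 14]
t=5: x=[0.0000 0.0450 1.5400 16.2950 72.2400 16.8800] k=[0 1 7 18 67 20]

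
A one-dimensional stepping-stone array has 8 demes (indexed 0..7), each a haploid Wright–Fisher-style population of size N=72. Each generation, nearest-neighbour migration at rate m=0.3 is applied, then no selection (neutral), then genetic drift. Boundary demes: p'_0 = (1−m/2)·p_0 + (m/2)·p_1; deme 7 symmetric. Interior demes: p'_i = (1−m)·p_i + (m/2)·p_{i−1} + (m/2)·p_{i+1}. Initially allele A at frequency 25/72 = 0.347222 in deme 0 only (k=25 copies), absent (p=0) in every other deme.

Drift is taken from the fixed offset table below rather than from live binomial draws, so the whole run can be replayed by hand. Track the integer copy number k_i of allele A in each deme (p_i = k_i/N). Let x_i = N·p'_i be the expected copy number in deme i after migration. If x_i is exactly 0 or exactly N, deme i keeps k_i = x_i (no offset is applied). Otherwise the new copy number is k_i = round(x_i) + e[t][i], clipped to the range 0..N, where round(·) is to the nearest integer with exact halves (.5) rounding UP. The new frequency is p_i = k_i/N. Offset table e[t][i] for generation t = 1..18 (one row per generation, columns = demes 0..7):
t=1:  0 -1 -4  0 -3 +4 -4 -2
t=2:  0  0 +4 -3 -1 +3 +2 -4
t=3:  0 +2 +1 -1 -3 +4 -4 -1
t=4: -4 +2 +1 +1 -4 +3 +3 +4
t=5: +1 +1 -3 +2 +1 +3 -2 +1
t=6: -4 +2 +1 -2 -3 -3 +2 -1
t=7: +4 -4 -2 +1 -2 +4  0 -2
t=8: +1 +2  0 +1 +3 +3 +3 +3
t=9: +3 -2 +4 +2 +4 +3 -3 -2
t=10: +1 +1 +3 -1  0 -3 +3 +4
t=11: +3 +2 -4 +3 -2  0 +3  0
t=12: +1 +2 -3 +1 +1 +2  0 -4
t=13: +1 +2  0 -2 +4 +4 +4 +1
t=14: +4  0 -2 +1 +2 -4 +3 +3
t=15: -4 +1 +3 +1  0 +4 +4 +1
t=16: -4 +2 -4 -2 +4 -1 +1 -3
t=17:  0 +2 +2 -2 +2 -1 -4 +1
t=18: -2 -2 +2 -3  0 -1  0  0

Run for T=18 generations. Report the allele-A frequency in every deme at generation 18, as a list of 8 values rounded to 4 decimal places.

t=0: k=[25 0 0 0 0 0 0 0]
t=1: x=[21.2500 3.7500 0.0000 0.0000 0.0000 0.0000 0.0000 0.0000] k=[21 3 0 0 0 0 0 0]
t=2: x=[18.3000 5.2500 0.4500 0.0000 0.0000 0.0000 0.0000 0.0000] k=[18 5 4 0 0 0 0 0]
t=3: x=[16.0500 6.8000 3.5500 0.6000 0.0000 0.0000 0.0000 0.0000] k=[16 9 5 0 0 0 0 0]
t=4: x=[14.9500 9.4500 4.8500 0.7500 0.0000 0.0000 0.0000 0.0000] k=[11 11 6 2 0 0 0 0]
t=5: x=[11.0000 10.2500 6.1500 2.3000 0.3000 0.0000 0.0000 0.0000] k=[12 11 3 4 1 0 0 0]
t=6: x=[11.8500 9.9500 4.3500 3.4000 1.3000 0.1500 0.0000 0.0000] k=[8 12 5 1 0 0 0 0]
t=7: x=[8.6000 10.3500 5.4500 1.4500 0.1500 0.0000 0.0000 0.0000] k=[13 6 3 2 0 0 0 0]
t=8: x=[11.9500 6.6000 3.3000 1.8500 0.3000 0.0000 0.0000 0.0000] k=[13 9 3 3 3 0 0 0]
t=9: x=[12.4000 8.7000 3.9000 3.0000 2.5500 0.4500 0.0000 0.0000] k=[15 7 8 5 7 3 0 0]
t=10: x=[13.8000 8.3500 7.4000 5.7500 6.1000 3.1500 0.4500 0.0000] k=[15 9 10 5 6 0 3 0]
t=11: x=[14.1000 10.0500 9.1000 5.9000 4.9500 1.3500 2.1000 0.4500] k=[17 12 5 9 3 1 5 0]
t=12: x=[16.2500 11.7000 6.6500 7.5000 3.6000 1.9000 3.6500 0.7500] k=[17 14 4 9 5 4 4 0]
t=13: x=[16.5500 12.9500 6.2500 7.6500 5.4500 4.1500 3.4000 0.6000] k=[18 15 6 6 9 8 7 2]
t=14: x=[17.5500 14.1000 7.3500 6.4500 8.4000 8.0000 6.4000 2.7500] k=[22 14 5 7 10 4 9 6]
t=15: x=[20.8000 13.8500 6.6500 7.1500 8.6500 5.6500 7.8000 6.4500] k=[17 15 10 8 9 10 12 7]
t=16: x=[16.7000 14.5500 10.4500 8.4500 9.0000 10.1500 10.9500 7.7500] k=[13 17 6 6 13 9 12 5]
t=17: x=[13.6000 14.7500 7.6500 7.0500 11.3500 10.0500 10.5000 6.0500] k=[14 17 10 5 13 9 7 7]
t=18: x=[14.4500 15.5000 10.3000 6.9500 11.2000 9.3000 7.3000 7.0000] k=[12 14 12 4 11 8 7 7]

[0.1667, 0.1944, 0.1667, 0.0556, 0.1528, 0.1111, 0.0972, 0.0972]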